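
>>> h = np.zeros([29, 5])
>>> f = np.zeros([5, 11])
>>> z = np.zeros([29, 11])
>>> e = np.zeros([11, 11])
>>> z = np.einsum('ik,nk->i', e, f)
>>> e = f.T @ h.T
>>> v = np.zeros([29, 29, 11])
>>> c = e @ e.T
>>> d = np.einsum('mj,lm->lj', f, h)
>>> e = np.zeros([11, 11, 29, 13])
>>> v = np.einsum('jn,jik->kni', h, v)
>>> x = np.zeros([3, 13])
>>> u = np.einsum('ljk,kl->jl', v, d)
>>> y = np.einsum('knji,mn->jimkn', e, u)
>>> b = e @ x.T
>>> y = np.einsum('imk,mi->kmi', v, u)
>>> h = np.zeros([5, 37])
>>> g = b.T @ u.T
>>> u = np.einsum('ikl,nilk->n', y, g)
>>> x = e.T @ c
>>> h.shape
(5, 37)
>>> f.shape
(5, 11)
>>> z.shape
(11,)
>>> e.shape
(11, 11, 29, 13)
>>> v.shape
(11, 5, 29)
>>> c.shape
(11, 11)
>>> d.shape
(29, 11)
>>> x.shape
(13, 29, 11, 11)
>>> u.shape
(3,)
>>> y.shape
(29, 5, 11)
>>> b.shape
(11, 11, 29, 3)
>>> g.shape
(3, 29, 11, 5)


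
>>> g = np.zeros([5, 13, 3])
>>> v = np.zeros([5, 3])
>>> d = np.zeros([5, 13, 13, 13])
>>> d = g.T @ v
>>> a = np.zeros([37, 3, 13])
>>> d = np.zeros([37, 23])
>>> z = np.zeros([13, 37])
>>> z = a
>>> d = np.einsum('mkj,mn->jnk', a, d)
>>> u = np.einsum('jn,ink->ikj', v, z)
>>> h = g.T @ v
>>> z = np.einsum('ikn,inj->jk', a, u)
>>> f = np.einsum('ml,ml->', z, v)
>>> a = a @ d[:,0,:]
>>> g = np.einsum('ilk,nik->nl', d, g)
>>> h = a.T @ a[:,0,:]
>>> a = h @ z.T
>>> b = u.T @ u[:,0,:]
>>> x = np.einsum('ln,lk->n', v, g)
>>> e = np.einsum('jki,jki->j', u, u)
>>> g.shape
(5, 23)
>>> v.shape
(5, 3)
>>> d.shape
(13, 23, 3)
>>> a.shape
(3, 3, 5)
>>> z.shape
(5, 3)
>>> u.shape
(37, 13, 5)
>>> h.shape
(3, 3, 3)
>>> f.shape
()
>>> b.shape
(5, 13, 5)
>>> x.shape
(3,)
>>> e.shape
(37,)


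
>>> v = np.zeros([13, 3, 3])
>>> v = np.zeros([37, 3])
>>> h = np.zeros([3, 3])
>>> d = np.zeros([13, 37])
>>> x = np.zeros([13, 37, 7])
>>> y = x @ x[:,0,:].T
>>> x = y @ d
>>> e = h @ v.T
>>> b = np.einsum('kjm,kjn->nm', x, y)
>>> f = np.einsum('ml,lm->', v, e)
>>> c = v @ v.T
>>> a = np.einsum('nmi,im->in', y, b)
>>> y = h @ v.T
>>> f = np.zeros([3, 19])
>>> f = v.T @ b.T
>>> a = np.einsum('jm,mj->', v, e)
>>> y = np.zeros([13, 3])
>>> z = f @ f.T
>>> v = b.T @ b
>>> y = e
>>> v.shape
(37, 37)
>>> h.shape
(3, 3)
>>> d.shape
(13, 37)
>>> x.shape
(13, 37, 37)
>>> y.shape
(3, 37)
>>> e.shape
(3, 37)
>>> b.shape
(13, 37)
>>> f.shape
(3, 13)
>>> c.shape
(37, 37)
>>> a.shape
()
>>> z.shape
(3, 3)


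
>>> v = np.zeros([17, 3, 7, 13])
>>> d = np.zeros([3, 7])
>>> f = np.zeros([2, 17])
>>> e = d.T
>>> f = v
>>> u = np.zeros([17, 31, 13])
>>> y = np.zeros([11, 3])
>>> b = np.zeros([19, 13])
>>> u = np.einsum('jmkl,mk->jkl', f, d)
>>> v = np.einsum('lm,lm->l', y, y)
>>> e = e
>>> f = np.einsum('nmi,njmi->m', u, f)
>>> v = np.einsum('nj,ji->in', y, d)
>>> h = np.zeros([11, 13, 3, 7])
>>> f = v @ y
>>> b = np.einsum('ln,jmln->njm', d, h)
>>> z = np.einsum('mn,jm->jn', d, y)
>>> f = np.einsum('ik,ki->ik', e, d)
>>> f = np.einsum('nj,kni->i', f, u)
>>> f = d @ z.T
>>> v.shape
(7, 11)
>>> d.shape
(3, 7)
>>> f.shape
(3, 11)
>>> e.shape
(7, 3)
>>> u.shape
(17, 7, 13)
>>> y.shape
(11, 3)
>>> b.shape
(7, 11, 13)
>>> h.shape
(11, 13, 3, 7)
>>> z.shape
(11, 7)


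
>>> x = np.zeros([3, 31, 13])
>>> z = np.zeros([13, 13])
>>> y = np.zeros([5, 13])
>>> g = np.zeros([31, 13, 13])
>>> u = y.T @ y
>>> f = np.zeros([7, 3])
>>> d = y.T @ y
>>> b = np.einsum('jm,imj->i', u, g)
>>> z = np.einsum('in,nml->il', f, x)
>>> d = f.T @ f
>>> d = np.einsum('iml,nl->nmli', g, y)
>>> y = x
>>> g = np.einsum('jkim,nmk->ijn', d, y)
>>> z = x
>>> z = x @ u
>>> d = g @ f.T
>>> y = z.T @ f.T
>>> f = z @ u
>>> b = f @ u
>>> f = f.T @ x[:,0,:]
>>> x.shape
(3, 31, 13)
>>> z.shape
(3, 31, 13)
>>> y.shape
(13, 31, 7)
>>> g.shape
(13, 5, 3)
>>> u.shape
(13, 13)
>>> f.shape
(13, 31, 13)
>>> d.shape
(13, 5, 7)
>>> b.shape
(3, 31, 13)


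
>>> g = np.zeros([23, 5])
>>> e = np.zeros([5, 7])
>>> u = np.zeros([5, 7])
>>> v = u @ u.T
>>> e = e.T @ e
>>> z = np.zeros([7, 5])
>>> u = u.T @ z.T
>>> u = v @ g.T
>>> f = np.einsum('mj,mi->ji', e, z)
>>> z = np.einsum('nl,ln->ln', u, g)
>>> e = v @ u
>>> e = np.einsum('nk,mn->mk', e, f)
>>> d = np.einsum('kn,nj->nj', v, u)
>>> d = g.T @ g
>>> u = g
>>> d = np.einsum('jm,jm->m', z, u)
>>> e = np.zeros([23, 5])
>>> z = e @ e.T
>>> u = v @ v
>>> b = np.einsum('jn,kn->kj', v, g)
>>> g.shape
(23, 5)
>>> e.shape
(23, 5)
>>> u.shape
(5, 5)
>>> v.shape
(5, 5)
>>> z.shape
(23, 23)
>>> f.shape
(7, 5)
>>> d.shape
(5,)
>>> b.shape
(23, 5)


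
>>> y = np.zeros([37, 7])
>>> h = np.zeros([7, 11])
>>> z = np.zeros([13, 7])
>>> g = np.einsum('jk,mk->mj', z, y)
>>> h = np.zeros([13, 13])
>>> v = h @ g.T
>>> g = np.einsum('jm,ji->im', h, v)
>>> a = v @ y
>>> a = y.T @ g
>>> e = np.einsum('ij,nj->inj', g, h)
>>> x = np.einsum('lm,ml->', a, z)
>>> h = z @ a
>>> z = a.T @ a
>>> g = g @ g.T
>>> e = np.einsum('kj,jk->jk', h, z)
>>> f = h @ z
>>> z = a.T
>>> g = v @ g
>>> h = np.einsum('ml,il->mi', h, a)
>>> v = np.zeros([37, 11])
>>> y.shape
(37, 7)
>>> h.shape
(13, 7)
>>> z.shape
(13, 7)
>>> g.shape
(13, 37)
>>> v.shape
(37, 11)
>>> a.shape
(7, 13)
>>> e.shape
(13, 13)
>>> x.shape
()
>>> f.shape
(13, 13)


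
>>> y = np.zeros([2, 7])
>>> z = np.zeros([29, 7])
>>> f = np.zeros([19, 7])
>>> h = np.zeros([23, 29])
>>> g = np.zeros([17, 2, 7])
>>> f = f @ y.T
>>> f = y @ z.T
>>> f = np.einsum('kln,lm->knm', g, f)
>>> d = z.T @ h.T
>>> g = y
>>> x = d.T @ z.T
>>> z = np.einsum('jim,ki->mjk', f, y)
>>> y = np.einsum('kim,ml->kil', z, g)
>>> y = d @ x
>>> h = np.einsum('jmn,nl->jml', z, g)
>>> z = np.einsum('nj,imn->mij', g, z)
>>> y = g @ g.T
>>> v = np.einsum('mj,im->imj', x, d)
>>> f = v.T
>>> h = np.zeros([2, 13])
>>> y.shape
(2, 2)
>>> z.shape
(17, 29, 7)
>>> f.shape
(29, 23, 7)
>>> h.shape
(2, 13)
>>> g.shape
(2, 7)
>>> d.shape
(7, 23)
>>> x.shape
(23, 29)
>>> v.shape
(7, 23, 29)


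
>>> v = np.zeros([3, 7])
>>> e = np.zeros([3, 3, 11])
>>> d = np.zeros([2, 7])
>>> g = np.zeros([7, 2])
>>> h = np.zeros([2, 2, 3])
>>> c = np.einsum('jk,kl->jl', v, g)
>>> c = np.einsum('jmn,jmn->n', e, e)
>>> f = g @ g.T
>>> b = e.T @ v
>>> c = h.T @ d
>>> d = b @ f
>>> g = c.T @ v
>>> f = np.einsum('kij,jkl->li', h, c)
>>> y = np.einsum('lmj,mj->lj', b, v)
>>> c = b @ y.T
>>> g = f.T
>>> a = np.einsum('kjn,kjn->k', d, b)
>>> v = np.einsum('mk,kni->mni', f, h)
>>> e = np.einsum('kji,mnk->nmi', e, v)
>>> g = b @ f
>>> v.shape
(7, 2, 3)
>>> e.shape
(2, 7, 11)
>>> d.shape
(11, 3, 7)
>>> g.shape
(11, 3, 2)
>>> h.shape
(2, 2, 3)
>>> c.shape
(11, 3, 11)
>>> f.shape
(7, 2)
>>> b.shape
(11, 3, 7)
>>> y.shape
(11, 7)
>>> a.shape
(11,)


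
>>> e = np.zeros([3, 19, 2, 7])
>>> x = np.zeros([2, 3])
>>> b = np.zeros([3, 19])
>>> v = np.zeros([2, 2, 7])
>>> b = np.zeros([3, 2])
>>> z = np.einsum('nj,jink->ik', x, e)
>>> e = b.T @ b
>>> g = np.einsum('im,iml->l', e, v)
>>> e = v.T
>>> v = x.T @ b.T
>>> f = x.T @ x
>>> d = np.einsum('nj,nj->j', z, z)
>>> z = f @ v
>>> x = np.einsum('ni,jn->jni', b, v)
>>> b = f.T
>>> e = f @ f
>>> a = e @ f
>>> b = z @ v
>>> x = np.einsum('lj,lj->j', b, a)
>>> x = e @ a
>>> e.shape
(3, 3)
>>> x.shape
(3, 3)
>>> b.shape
(3, 3)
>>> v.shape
(3, 3)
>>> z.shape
(3, 3)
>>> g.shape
(7,)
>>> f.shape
(3, 3)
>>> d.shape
(7,)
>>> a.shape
(3, 3)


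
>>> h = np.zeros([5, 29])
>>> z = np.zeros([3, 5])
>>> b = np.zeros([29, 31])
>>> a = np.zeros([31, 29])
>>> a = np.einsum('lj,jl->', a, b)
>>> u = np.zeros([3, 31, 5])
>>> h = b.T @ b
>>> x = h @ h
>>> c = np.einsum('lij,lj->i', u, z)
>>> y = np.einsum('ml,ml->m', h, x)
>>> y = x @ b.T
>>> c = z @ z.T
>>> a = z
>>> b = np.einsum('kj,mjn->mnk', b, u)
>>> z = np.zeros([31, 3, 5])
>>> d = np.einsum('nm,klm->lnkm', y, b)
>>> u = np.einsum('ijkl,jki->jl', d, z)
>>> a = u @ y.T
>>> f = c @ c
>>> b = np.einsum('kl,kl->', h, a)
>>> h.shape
(31, 31)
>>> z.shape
(31, 3, 5)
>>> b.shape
()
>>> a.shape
(31, 31)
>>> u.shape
(31, 29)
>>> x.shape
(31, 31)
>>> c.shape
(3, 3)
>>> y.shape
(31, 29)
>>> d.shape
(5, 31, 3, 29)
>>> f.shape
(3, 3)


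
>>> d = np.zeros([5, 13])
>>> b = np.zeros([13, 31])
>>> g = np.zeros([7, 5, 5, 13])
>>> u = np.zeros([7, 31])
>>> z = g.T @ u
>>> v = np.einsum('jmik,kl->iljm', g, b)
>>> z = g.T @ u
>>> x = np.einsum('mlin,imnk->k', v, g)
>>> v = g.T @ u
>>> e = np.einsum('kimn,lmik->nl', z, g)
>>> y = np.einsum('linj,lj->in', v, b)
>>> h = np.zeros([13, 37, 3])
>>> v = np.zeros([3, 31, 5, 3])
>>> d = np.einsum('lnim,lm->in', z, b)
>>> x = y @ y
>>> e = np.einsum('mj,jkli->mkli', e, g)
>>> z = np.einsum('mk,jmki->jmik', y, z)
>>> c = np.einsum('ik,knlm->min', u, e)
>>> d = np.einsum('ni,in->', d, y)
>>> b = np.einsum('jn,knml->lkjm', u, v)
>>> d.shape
()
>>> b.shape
(3, 3, 7, 5)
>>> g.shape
(7, 5, 5, 13)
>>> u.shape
(7, 31)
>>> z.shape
(13, 5, 31, 5)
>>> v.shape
(3, 31, 5, 3)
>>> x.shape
(5, 5)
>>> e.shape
(31, 5, 5, 13)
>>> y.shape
(5, 5)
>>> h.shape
(13, 37, 3)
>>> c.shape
(13, 7, 5)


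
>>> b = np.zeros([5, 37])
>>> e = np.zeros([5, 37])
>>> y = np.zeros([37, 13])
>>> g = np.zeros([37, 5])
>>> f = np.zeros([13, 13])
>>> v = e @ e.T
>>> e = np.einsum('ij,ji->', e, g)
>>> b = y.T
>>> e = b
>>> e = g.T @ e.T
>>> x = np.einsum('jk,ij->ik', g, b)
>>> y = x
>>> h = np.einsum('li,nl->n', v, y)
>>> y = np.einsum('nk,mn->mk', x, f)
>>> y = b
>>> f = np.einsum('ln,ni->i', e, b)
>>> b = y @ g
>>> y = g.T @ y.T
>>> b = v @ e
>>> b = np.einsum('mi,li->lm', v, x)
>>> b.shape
(13, 5)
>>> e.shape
(5, 13)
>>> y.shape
(5, 13)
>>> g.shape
(37, 5)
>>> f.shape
(37,)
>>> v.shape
(5, 5)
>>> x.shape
(13, 5)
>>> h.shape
(13,)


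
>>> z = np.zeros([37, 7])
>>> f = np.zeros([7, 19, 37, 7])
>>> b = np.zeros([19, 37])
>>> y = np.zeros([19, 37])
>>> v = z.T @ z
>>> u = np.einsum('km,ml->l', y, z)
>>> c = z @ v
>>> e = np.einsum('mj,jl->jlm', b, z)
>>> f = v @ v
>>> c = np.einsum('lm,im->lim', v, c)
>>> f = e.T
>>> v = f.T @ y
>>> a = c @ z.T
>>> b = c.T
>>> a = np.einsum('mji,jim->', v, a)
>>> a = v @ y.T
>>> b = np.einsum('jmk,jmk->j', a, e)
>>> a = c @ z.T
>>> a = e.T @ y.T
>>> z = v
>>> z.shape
(37, 7, 37)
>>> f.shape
(19, 7, 37)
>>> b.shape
(37,)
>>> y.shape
(19, 37)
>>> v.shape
(37, 7, 37)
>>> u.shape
(7,)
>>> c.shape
(7, 37, 7)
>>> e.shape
(37, 7, 19)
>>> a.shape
(19, 7, 19)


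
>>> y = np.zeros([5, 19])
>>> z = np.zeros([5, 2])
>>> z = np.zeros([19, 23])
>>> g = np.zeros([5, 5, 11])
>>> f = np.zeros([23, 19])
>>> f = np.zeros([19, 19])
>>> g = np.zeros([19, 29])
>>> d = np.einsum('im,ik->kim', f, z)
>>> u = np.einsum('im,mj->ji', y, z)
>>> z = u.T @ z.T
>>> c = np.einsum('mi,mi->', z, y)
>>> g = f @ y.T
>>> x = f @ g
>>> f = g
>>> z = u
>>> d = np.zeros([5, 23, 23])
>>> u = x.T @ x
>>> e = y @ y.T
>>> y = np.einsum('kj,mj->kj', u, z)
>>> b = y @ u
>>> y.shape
(5, 5)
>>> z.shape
(23, 5)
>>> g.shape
(19, 5)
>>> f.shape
(19, 5)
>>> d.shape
(5, 23, 23)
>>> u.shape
(5, 5)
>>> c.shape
()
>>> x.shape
(19, 5)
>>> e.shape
(5, 5)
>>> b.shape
(5, 5)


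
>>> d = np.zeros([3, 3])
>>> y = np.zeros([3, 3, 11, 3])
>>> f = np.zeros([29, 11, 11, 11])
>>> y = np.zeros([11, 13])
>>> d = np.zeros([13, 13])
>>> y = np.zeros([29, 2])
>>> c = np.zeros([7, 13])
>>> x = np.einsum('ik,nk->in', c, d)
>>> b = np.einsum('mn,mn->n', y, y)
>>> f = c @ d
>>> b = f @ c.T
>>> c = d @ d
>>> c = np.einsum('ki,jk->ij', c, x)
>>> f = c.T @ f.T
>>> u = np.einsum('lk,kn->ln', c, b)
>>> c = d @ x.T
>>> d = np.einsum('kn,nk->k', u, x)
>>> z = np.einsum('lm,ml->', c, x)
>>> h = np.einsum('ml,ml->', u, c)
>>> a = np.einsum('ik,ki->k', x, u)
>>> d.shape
(13,)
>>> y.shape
(29, 2)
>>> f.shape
(7, 7)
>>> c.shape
(13, 7)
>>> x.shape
(7, 13)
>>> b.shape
(7, 7)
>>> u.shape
(13, 7)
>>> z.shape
()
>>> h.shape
()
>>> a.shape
(13,)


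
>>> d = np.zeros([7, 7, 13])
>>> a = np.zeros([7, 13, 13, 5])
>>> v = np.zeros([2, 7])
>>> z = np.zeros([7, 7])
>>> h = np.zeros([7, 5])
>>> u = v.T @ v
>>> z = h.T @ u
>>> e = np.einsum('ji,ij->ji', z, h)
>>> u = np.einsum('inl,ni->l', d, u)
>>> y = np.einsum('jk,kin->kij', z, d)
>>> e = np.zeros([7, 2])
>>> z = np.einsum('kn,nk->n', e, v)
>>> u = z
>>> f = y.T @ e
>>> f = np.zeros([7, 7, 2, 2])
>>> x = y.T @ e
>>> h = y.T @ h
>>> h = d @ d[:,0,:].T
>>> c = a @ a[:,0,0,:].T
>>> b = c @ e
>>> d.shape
(7, 7, 13)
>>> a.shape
(7, 13, 13, 5)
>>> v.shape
(2, 7)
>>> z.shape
(2,)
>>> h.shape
(7, 7, 7)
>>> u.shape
(2,)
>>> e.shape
(7, 2)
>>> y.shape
(7, 7, 5)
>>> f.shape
(7, 7, 2, 2)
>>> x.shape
(5, 7, 2)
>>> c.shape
(7, 13, 13, 7)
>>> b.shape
(7, 13, 13, 2)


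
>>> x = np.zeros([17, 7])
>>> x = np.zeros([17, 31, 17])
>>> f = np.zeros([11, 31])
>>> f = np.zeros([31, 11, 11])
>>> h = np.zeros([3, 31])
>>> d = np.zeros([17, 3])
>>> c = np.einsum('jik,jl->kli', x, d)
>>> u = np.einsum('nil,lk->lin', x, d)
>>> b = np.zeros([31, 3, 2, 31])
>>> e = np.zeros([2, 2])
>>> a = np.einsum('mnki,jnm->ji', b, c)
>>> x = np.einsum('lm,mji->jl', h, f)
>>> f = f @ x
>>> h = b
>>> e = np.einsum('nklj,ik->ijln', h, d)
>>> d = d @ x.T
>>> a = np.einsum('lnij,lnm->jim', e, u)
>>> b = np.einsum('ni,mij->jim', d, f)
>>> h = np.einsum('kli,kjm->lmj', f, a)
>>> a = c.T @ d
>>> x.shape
(11, 3)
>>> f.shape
(31, 11, 3)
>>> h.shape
(11, 17, 2)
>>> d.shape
(17, 11)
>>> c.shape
(17, 3, 31)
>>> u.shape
(17, 31, 17)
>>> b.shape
(3, 11, 31)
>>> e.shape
(17, 31, 2, 31)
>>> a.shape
(31, 3, 11)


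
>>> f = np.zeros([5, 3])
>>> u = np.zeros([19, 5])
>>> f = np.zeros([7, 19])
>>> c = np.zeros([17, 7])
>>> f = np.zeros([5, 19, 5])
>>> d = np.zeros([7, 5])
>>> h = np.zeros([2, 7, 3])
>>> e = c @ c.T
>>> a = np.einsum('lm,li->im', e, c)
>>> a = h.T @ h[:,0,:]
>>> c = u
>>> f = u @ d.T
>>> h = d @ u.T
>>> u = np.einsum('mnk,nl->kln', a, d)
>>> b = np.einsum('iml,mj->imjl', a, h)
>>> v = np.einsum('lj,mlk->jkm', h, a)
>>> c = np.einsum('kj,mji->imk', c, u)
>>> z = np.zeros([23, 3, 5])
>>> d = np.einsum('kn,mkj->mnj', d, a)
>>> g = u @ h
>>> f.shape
(19, 7)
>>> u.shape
(3, 5, 7)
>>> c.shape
(7, 3, 19)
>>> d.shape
(3, 5, 3)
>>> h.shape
(7, 19)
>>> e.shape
(17, 17)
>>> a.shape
(3, 7, 3)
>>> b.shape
(3, 7, 19, 3)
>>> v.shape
(19, 3, 3)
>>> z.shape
(23, 3, 5)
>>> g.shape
(3, 5, 19)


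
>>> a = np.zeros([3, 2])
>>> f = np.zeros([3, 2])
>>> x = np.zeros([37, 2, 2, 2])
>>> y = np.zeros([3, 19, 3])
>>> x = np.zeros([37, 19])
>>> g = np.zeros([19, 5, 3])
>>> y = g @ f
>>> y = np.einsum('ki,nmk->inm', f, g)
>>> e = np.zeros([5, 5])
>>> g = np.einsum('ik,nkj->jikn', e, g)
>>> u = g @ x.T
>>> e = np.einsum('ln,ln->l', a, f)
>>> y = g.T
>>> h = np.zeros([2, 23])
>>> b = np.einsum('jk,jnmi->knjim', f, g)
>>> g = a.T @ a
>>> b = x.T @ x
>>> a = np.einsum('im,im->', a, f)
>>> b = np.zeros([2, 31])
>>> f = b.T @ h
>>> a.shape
()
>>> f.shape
(31, 23)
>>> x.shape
(37, 19)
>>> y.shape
(19, 5, 5, 3)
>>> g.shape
(2, 2)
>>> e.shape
(3,)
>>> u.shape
(3, 5, 5, 37)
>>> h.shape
(2, 23)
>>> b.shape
(2, 31)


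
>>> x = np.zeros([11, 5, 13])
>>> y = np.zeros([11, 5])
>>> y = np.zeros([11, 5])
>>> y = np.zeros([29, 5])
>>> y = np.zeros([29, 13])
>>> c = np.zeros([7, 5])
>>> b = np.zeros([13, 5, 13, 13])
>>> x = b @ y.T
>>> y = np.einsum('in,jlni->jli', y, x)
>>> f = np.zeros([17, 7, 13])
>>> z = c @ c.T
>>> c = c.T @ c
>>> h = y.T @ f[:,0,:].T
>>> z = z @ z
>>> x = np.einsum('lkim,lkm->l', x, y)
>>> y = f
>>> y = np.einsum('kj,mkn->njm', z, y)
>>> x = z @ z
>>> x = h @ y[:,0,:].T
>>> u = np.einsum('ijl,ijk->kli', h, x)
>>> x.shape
(29, 5, 13)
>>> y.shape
(13, 7, 17)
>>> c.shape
(5, 5)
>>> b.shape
(13, 5, 13, 13)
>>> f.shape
(17, 7, 13)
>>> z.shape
(7, 7)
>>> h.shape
(29, 5, 17)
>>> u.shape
(13, 17, 29)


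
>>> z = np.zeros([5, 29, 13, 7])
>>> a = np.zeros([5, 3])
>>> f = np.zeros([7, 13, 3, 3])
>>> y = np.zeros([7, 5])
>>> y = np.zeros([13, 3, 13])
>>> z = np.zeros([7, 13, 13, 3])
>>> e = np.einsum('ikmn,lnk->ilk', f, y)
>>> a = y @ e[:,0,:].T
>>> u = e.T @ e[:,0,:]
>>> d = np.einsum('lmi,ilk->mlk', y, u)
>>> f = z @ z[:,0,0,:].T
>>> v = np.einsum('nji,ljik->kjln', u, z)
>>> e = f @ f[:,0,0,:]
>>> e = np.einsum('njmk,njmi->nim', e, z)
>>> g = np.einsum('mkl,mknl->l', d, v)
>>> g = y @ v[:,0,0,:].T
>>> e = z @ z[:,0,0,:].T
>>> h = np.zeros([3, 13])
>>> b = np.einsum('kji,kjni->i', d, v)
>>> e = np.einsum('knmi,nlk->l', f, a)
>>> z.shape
(7, 13, 13, 3)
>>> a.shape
(13, 3, 7)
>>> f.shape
(7, 13, 13, 7)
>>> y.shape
(13, 3, 13)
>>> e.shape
(3,)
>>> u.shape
(13, 13, 13)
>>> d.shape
(3, 13, 13)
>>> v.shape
(3, 13, 7, 13)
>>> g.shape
(13, 3, 3)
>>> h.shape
(3, 13)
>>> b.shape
(13,)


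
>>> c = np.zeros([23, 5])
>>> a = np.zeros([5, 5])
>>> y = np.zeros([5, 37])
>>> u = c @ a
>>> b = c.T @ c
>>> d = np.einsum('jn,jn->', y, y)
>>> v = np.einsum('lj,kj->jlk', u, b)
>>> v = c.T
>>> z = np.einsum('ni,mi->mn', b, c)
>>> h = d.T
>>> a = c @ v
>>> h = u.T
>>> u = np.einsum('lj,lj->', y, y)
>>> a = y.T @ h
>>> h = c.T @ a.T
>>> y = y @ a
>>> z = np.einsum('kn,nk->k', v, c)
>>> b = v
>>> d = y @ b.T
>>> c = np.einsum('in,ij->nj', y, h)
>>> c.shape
(23, 37)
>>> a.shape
(37, 23)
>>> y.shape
(5, 23)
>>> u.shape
()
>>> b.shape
(5, 23)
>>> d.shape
(5, 5)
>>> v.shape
(5, 23)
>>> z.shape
(5,)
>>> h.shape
(5, 37)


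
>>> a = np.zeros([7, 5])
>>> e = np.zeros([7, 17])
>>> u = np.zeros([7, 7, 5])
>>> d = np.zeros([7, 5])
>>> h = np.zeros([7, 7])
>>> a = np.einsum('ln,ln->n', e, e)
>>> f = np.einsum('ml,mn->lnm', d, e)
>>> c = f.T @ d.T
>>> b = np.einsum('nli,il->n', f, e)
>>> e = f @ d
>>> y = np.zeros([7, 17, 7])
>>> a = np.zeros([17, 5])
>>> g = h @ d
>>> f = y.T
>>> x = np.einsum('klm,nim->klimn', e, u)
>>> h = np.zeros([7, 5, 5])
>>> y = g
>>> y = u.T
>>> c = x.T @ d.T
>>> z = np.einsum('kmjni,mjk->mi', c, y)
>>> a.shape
(17, 5)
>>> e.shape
(5, 17, 5)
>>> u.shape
(7, 7, 5)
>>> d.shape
(7, 5)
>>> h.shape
(7, 5, 5)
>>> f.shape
(7, 17, 7)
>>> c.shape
(7, 5, 7, 17, 7)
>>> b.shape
(5,)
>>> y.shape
(5, 7, 7)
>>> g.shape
(7, 5)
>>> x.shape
(5, 17, 7, 5, 7)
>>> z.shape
(5, 7)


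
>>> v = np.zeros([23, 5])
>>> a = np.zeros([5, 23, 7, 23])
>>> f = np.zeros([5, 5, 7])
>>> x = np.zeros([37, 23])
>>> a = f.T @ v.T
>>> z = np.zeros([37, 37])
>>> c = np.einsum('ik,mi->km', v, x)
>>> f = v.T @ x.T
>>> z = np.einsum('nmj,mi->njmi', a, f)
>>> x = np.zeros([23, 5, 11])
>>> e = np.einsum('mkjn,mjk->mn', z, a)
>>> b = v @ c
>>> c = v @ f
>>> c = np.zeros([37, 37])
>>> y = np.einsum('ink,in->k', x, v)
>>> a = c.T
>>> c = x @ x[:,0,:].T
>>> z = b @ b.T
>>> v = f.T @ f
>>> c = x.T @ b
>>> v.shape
(37, 37)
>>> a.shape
(37, 37)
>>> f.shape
(5, 37)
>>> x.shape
(23, 5, 11)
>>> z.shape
(23, 23)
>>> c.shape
(11, 5, 37)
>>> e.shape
(7, 37)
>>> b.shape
(23, 37)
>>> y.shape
(11,)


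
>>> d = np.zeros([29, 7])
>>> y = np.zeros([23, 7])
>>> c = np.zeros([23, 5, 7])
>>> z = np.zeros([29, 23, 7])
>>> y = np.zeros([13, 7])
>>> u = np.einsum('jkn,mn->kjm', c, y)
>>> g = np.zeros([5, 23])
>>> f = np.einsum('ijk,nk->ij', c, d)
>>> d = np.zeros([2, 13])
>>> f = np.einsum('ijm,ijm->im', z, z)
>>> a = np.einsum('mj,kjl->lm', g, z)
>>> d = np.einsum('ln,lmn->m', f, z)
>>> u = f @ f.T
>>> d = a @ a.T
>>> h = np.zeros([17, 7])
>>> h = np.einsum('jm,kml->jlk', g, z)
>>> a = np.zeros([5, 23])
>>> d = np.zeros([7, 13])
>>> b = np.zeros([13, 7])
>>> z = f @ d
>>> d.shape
(7, 13)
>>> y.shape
(13, 7)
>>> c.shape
(23, 5, 7)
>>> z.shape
(29, 13)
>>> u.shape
(29, 29)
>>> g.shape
(5, 23)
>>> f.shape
(29, 7)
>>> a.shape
(5, 23)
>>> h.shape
(5, 7, 29)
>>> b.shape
(13, 7)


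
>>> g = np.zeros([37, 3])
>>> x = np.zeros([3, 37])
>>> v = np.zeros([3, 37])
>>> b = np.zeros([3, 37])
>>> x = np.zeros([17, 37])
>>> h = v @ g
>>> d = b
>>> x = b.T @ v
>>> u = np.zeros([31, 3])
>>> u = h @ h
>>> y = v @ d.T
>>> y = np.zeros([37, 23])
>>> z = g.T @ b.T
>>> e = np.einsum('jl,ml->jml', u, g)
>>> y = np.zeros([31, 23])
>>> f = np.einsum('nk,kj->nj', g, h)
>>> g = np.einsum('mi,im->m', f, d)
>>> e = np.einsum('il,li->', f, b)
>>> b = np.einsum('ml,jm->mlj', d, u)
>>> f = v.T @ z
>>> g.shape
(37,)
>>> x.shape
(37, 37)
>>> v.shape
(3, 37)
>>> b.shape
(3, 37, 3)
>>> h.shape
(3, 3)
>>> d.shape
(3, 37)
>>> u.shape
(3, 3)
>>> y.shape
(31, 23)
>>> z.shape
(3, 3)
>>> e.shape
()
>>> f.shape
(37, 3)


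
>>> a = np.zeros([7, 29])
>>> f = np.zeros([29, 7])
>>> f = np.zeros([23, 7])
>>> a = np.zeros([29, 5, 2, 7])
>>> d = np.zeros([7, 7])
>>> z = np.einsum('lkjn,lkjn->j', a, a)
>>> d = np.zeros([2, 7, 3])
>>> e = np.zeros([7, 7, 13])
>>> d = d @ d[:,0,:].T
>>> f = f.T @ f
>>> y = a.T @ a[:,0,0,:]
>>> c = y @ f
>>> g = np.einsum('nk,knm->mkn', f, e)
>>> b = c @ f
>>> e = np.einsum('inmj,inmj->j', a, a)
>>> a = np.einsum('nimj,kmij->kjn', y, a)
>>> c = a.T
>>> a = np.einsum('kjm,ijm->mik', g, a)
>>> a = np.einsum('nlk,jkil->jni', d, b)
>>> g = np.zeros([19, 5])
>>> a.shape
(7, 2, 5)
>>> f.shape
(7, 7)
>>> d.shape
(2, 7, 2)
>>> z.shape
(2,)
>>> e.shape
(7,)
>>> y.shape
(7, 2, 5, 7)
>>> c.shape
(7, 7, 29)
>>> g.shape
(19, 5)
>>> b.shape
(7, 2, 5, 7)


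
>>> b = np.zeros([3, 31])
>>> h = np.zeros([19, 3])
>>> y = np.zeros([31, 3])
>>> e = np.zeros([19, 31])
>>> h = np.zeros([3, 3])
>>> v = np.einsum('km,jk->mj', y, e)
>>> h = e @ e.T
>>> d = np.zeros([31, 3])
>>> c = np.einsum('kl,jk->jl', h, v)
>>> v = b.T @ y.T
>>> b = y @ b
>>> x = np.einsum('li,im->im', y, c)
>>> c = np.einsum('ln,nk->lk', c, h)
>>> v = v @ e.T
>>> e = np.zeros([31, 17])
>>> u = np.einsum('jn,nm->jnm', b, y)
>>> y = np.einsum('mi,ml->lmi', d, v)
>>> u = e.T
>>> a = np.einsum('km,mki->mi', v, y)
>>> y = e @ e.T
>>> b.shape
(31, 31)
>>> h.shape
(19, 19)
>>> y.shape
(31, 31)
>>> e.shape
(31, 17)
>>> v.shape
(31, 19)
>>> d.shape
(31, 3)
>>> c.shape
(3, 19)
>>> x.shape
(3, 19)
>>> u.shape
(17, 31)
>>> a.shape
(19, 3)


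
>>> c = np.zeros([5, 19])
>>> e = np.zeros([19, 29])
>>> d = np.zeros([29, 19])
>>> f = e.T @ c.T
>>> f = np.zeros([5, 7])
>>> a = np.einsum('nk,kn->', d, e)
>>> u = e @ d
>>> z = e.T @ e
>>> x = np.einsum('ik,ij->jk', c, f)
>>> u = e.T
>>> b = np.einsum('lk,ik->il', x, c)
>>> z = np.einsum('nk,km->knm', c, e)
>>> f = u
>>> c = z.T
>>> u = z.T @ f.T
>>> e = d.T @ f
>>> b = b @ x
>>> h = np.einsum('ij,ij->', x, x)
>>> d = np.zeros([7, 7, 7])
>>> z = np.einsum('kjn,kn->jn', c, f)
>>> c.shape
(29, 5, 19)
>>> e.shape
(19, 19)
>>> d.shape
(7, 7, 7)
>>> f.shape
(29, 19)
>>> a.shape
()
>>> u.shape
(29, 5, 29)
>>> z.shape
(5, 19)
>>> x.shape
(7, 19)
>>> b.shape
(5, 19)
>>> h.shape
()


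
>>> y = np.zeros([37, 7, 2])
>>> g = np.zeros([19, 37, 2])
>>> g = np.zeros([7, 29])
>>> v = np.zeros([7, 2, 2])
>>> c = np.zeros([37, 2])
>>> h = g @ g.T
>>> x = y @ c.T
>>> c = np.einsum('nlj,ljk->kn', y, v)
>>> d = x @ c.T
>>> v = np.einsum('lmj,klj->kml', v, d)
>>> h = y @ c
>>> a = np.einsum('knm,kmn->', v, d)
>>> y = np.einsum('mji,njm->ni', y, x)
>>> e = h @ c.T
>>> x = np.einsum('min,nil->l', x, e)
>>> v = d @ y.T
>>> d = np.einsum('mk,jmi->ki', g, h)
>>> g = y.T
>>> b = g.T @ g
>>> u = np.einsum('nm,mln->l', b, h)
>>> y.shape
(37, 2)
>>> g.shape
(2, 37)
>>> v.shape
(37, 7, 37)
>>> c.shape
(2, 37)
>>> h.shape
(37, 7, 37)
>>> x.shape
(2,)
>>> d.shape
(29, 37)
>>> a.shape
()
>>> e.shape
(37, 7, 2)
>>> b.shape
(37, 37)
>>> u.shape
(7,)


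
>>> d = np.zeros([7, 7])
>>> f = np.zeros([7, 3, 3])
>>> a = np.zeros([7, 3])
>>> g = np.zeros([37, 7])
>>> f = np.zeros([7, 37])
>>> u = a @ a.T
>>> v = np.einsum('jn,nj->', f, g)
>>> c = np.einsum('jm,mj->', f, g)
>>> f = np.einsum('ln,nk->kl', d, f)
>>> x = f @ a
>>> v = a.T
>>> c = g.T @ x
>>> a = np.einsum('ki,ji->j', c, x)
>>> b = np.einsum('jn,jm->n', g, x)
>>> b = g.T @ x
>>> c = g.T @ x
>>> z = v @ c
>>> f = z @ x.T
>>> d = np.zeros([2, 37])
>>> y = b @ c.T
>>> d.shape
(2, 37)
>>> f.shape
(3, 37)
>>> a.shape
(37,)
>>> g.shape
(37, 7)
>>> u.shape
(7, 7)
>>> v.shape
(3, 7)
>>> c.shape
(7, 3)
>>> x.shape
(37, 3)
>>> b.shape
(7, 3)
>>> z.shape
(3, 3)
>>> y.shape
(7, 7)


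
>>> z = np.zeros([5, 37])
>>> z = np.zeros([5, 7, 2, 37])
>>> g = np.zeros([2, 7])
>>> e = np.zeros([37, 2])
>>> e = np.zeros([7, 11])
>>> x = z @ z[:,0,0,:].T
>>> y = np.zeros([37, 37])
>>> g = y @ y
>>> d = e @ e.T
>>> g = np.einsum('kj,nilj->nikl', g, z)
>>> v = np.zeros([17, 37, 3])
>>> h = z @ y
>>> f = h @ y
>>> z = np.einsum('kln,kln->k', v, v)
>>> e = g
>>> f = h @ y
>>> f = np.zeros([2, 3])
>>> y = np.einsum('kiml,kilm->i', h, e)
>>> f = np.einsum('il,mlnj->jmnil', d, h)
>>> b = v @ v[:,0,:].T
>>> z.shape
(17,)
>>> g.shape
(5, 7, 37, 2)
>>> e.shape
(5, 7, 37, 2)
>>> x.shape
(5, 7, 2, 5)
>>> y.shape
(7,)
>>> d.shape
(7, 7)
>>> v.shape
(17, 37, 3)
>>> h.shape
(5, 7, 2, 37)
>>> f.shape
(37, 5, 2, 7, 7)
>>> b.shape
(17, 37, 17)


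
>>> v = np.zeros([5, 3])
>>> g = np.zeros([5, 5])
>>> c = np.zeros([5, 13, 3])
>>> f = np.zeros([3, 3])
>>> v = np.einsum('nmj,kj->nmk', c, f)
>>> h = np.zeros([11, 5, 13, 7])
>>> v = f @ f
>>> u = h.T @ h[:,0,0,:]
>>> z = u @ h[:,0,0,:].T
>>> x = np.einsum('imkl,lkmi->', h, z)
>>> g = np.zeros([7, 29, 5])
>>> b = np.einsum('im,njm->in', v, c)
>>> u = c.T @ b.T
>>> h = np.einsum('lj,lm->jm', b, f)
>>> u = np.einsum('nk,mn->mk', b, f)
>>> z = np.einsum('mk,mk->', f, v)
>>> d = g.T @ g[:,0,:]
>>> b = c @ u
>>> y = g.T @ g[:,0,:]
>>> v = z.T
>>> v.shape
()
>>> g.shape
(7, 29, 5)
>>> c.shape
(5, 13, 3)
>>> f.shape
(3, 3)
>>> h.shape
(5, 3)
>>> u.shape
(3, 5)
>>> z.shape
()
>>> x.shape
()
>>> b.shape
(5, 13, 5)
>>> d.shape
(5, 29, 5)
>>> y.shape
(5, 29, 5)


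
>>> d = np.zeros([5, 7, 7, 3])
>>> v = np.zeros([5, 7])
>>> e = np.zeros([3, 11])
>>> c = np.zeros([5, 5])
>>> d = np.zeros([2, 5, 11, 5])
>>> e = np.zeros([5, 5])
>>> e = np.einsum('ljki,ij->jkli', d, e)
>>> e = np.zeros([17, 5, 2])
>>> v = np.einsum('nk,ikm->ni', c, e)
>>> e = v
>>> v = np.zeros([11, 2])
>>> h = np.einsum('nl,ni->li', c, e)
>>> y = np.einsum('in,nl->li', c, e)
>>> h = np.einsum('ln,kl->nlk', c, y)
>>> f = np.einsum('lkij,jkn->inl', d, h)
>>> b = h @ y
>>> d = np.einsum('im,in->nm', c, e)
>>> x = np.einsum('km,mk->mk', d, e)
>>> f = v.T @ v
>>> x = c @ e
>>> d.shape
(17, 5)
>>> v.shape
(11, 2)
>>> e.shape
(5, 17)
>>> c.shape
(5, 5)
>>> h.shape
(5, 5, 17)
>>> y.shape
(17, 5)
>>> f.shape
(2, 2)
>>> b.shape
(5, 5, 5)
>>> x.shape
(5, 17)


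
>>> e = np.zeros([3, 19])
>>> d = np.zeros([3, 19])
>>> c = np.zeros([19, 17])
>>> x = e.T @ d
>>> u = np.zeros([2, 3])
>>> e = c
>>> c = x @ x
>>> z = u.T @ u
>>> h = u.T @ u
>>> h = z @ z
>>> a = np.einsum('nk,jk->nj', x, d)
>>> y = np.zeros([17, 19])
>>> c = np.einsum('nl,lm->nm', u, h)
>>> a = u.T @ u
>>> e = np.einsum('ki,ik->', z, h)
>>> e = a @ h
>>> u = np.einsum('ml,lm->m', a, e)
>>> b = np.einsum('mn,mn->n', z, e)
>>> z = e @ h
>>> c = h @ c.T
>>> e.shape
(3, 3)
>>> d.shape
(3, 19)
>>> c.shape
(3, 2)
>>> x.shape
(19, 19)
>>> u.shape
(3,)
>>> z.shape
(3, 3)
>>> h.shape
(3, 3)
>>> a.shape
(3, 3)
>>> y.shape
(17, 19)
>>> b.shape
(3,)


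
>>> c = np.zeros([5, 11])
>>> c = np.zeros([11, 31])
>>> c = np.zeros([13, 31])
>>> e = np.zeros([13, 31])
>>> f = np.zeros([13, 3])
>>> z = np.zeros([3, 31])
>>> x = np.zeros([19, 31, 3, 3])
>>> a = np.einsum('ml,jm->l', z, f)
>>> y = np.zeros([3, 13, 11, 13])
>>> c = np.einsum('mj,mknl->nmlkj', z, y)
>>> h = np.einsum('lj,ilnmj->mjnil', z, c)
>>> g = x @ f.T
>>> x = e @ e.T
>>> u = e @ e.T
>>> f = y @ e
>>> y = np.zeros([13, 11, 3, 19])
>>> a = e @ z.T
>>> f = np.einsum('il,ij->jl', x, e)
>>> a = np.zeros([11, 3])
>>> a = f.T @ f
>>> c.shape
(11, 3, 13, 13, 31)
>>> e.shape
(13, 31)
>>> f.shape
(31, 13)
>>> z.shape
(3, 31)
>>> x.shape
(13, 13)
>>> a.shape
(13, 13)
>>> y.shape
(13, 11, 3, 19)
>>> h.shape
(13, 31, 13, 11, 3)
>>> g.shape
(19, 31, 3, 13)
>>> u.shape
(13, 13)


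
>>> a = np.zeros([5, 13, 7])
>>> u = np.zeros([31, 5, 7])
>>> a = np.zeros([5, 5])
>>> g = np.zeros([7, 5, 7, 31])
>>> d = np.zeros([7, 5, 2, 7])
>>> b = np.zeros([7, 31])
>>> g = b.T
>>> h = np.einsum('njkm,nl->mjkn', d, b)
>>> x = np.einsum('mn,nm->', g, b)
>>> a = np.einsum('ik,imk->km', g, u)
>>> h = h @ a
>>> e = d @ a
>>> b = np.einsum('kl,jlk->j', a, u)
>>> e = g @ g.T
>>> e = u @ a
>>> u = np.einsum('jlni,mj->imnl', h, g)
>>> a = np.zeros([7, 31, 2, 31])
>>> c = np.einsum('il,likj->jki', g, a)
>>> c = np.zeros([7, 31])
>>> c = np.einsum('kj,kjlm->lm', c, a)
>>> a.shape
(7, 31, 2, 31)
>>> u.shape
(5, 31, 2, 5)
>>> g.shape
(31, 7)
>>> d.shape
(7, 5, 2, 7)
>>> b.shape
(31,)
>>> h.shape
(7, 5, 2, 5)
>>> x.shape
()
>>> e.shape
(31, 5, 5)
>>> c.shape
(2, 31)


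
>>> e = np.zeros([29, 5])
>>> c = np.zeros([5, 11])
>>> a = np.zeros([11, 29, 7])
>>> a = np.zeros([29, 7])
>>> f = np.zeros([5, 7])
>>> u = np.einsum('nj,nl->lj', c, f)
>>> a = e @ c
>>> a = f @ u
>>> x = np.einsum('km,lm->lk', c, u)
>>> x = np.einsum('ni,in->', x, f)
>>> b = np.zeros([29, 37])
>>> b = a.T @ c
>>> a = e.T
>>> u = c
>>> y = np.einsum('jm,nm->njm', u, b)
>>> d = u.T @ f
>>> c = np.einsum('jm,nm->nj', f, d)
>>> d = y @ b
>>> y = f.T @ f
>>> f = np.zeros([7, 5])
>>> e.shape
(29, 5)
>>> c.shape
(11, 5)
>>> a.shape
(5, 29)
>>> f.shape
(7, 5)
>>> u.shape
(5, 11)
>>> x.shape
()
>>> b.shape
(11, 11)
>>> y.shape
(7, 7)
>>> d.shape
(11, 5, 11)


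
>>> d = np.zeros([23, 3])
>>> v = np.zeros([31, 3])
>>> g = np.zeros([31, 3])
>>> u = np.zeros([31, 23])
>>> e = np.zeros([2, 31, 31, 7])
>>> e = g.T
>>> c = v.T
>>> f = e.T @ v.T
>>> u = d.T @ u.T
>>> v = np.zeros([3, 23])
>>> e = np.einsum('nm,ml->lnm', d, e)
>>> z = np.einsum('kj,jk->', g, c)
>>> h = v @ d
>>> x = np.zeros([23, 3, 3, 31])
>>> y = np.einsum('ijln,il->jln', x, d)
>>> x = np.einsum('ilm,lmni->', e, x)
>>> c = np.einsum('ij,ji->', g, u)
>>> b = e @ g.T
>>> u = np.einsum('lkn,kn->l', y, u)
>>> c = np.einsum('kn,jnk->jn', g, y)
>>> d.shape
(23, 3)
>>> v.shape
(3, 23)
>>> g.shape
(31, 3)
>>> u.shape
(3,)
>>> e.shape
(31, 23, 3)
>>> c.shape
(3, 3)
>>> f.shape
(31, 31)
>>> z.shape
()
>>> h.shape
(3, 3)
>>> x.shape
()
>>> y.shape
(3, 3, 31)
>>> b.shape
(31, 23, 31)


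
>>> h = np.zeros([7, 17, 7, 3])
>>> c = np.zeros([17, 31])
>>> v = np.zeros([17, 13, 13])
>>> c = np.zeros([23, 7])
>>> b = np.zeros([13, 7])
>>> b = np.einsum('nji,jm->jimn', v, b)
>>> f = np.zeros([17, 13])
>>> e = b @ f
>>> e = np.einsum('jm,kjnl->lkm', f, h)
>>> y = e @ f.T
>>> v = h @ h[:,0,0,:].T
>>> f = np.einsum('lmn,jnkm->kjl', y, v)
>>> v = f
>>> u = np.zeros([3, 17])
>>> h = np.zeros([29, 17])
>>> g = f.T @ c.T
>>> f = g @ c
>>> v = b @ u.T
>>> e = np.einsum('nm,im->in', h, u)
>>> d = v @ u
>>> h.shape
(29, 17)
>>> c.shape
(23, 7)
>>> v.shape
(13, 13, 7, 3)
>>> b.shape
(13, 13, 7, 17)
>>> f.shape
(3, 7, 7)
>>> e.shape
(3, 29)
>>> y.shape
(3, 7, 17)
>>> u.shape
(3, 17)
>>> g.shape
(3, 7, 23)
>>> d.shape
(13, 13, 7, 17)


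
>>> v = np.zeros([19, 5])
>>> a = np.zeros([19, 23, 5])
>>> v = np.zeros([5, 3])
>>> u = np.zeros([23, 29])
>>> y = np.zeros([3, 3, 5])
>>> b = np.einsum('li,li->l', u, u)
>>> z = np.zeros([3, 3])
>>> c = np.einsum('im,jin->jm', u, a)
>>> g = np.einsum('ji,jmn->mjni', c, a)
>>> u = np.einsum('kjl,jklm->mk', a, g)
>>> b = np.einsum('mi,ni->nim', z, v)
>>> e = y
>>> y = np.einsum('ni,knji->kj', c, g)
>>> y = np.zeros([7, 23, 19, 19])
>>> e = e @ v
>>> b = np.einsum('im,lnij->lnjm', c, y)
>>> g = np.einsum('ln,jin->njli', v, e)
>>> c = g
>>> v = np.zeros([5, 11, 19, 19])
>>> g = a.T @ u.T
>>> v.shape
(5, 11, 19, 19)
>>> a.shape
(19, 23, 5)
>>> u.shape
(29, 19)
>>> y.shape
(7, 23, 19, 19)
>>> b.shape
(7, 23, 19, 29)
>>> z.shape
(3, 3)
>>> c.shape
(3, 3, 5, 3)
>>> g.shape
(5, 23, 29)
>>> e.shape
(3, 3, 3)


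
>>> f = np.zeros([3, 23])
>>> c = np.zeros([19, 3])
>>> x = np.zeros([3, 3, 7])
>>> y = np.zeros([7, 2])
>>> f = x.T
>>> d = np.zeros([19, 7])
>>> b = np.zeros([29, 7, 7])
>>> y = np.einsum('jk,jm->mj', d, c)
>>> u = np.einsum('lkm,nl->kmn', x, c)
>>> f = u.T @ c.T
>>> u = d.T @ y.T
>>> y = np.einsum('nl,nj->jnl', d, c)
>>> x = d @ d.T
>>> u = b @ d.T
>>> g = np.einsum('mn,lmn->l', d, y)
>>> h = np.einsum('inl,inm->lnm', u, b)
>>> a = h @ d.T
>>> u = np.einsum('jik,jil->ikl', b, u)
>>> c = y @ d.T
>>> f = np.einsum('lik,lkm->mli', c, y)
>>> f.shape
(7, 3, 19)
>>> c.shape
(3, 19, 19)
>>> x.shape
(19, 19)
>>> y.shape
(3, 19, 7)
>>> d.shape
(19, 7)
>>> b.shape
(29, 7, 7)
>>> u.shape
(7, 7, 19)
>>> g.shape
(3,)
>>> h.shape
(19, 7, 7)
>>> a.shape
(19, 7, 19)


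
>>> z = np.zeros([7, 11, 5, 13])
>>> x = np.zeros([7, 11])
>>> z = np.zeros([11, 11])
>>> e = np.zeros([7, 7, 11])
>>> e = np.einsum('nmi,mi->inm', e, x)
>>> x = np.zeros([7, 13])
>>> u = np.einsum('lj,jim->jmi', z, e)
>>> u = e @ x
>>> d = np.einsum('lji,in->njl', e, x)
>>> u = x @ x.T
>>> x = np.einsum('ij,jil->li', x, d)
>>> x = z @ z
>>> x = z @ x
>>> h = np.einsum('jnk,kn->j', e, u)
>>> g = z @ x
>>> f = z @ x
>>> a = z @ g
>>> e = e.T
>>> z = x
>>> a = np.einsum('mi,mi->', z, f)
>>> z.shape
(11, 11)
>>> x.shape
(11, 11)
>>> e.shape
(7, 7, 11)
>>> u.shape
(7, 7)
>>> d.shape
(13, 7, 11)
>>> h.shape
(11,)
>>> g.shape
(11, 11)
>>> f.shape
(11, 11)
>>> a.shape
()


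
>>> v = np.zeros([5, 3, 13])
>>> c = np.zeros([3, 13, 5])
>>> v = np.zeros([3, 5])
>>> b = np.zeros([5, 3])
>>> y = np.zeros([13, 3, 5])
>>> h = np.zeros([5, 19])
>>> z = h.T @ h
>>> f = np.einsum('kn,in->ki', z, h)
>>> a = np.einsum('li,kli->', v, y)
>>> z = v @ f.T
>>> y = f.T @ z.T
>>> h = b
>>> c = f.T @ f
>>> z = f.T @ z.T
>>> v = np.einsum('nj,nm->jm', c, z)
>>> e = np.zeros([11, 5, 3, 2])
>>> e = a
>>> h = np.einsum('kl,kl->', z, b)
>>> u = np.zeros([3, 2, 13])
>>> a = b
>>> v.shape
(5, 3)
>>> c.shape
(5, 5)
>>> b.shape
(5, 3)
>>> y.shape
(5, 3)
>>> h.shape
()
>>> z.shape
(5, 3)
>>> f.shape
(19, 5)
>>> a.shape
(5, 3)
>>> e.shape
()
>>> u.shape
(3, 2, 13)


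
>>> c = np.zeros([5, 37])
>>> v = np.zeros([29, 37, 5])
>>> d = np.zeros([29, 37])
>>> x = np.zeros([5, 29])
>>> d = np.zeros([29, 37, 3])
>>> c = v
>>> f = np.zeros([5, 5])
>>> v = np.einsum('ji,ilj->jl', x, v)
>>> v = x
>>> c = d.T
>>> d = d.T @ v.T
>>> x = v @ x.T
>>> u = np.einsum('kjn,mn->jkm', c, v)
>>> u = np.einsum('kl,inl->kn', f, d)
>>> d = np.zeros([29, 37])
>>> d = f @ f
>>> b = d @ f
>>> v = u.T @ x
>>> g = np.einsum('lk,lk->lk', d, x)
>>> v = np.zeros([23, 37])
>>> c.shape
(3, 37, 29)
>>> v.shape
(23, 37)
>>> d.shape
(5, 5)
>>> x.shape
(5, 5)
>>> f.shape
(5, 5)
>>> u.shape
(5, 37)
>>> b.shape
(5, 5)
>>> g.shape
(5, 5)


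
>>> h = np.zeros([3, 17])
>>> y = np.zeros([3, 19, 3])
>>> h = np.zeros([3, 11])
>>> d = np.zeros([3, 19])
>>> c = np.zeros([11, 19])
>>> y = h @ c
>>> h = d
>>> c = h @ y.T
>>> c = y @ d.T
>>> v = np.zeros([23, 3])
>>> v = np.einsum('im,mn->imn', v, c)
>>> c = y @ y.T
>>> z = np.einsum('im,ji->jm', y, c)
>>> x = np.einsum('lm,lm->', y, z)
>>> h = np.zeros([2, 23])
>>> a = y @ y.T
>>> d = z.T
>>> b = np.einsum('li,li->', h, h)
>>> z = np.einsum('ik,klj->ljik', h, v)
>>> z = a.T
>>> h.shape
(2, 23)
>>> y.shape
(3, 19)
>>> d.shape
(19, 3)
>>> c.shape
(3, 3)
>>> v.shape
(23, 3, 3)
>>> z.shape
(3, 3)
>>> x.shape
()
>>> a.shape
(3, 3)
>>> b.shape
()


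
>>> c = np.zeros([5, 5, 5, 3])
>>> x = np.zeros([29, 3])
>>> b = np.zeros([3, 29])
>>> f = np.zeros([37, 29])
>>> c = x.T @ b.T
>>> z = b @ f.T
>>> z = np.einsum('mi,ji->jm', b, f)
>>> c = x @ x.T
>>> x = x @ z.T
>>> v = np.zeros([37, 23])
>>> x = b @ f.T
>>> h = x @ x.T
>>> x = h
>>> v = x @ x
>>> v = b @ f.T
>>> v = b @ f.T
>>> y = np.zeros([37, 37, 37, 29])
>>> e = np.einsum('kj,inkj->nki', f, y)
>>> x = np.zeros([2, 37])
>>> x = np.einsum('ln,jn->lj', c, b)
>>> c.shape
(29, 29)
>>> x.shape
(29, 3)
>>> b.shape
(3, 29)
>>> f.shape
(37, 29)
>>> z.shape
(37, 3)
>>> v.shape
(3, 37)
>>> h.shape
(3, 3)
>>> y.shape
(37, 37, 37, 29)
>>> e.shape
(37, 37, 37)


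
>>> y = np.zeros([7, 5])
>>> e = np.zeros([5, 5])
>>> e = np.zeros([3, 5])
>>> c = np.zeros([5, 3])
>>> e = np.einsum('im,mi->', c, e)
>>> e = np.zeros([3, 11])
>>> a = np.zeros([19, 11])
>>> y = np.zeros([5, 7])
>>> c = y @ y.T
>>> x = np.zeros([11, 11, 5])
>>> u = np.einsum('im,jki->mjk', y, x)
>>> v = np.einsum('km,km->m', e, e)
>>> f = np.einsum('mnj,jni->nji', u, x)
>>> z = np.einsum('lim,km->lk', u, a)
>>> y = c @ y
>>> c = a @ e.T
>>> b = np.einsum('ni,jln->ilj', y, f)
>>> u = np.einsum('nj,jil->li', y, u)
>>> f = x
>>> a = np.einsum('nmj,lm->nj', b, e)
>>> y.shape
(5, 7)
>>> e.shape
(3, 11)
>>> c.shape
(19, 3)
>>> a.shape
(7, 11)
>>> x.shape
(11, 11, 5)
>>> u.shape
(11, 11)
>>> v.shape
(11,)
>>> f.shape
(11, 11, 5)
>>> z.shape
(7, 19)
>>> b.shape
(7, 11, 11)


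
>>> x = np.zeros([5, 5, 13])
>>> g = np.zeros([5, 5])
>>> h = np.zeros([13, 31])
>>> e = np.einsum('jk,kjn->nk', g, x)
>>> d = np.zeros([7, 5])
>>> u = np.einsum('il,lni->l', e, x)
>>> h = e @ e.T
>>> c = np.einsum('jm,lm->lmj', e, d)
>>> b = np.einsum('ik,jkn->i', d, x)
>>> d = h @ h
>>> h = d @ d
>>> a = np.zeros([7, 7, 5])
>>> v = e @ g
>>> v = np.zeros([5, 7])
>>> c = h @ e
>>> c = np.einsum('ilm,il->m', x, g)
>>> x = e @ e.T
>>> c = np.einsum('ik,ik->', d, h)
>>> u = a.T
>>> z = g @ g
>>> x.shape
(13, 13)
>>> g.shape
(5, 5)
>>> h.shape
(13, 13)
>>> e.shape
(13, 5)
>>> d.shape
(13, 13)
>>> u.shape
(5, 7, 7)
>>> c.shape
()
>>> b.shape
(7,)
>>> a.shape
(7, 7, 5)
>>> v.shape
(5, 7)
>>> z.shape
(5, 5)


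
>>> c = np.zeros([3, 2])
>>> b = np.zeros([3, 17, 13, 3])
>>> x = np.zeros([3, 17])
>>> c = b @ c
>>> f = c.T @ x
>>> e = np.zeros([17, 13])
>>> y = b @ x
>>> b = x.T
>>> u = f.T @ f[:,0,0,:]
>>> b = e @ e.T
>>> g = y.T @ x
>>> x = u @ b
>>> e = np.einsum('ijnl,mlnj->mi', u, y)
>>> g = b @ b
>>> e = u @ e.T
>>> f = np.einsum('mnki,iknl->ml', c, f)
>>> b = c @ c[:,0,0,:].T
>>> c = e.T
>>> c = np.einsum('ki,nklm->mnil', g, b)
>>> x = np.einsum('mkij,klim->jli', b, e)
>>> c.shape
(3, 3, 17, 13)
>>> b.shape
(3, 17, 13, 3)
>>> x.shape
(3, 17, 13)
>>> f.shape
(3, 17)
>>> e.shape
(17, 17, 13, 3)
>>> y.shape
(3, 17, 13, 17)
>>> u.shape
(17, 17, 13, 17)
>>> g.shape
(17, 17)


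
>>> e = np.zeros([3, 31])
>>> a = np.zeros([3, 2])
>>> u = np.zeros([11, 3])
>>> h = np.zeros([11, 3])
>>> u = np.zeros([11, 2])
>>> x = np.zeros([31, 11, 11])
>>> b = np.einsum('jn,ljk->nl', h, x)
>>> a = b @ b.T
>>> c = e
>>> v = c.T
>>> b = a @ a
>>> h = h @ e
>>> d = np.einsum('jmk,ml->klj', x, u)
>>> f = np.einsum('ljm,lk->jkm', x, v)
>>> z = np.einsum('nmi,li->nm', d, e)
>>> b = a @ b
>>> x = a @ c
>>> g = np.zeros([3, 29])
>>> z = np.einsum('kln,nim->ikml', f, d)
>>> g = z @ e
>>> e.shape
(3, 31)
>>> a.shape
(3, 3)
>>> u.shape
(11, 2)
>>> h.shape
(11, 31)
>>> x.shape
(3, 31)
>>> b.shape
(3, 3)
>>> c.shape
(3, 31)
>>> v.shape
(31, 3)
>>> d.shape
(11, 2, 31)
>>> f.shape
(11, 3, 11)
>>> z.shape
(2, 11, 31, 3)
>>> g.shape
(2, 11, 31, 31)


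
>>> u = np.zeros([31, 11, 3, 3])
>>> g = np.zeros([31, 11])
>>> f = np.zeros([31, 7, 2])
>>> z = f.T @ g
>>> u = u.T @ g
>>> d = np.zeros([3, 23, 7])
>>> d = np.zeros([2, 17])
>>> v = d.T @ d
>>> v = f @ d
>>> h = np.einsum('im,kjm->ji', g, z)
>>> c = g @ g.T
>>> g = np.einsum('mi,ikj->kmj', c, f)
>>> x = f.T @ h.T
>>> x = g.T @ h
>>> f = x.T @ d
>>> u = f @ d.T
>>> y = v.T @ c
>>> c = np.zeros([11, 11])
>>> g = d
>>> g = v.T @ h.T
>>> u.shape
(31, 31, 2)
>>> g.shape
(17, 7, 7)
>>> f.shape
(31, 31, 17)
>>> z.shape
(2, 7, 11)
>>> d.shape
(2, 17)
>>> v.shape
(31, 7, 17)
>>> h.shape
(7, 31)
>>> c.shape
(11, 11)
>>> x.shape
(2, 31, 31)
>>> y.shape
(17, 7, 31)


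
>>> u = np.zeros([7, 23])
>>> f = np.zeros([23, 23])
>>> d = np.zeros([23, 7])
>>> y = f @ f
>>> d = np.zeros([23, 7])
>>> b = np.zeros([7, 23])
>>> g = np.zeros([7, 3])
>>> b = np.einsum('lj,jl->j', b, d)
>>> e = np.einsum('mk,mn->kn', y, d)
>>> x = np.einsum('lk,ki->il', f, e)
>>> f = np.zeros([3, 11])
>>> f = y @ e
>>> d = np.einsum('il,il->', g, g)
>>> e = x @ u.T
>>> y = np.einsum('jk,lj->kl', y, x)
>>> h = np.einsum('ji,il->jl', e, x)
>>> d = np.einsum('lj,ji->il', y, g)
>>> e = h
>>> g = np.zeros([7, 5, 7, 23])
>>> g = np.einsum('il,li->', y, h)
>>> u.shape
(7, 23)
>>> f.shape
(23, 7)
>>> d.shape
(3, 23)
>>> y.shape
(23, 7)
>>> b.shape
(23,)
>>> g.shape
()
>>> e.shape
(7, 23)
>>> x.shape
(7, 23)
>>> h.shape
(7, 23)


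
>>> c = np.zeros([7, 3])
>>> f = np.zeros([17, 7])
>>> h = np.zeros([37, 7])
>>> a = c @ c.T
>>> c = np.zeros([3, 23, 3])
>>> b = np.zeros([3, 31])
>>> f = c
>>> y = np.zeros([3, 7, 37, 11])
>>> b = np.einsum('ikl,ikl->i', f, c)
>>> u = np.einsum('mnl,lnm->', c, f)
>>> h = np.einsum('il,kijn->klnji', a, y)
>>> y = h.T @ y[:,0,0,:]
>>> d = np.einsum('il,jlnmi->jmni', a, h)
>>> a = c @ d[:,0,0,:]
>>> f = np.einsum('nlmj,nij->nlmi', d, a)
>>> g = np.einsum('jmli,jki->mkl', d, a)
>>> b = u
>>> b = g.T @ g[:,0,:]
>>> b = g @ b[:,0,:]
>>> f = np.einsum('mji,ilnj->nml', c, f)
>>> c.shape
(3, 23, 3)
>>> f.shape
(11, 3, 37)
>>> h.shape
(3, 7, 11, 37, 7)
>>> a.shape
(3, 23, 7)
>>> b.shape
(37, 23, 11)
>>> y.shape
(7, 37, 11, 7, 11)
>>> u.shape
()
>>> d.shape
(3, 37, 11, 7)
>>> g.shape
(37, 23, 11)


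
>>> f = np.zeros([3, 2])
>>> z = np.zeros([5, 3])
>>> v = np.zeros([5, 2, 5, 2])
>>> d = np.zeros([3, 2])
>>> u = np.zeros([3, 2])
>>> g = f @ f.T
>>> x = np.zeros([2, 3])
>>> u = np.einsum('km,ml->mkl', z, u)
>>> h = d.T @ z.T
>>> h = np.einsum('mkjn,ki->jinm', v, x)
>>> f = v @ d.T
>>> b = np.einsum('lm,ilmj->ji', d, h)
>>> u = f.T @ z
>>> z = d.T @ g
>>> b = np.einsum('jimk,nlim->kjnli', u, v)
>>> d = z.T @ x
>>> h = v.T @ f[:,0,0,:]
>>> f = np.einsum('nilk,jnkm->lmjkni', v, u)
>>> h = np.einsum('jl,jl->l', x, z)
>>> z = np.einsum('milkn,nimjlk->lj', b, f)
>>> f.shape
(5, 3, 3, 2, 5, 2)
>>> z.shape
(5, 2)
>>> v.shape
(5, 2, 5, 2)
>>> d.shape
(3, 3)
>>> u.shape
(3, 5, 2, 3)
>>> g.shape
(3, 3)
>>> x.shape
(2, 3)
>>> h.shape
(3,)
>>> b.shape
(3, 3, 5, 2, 5)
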